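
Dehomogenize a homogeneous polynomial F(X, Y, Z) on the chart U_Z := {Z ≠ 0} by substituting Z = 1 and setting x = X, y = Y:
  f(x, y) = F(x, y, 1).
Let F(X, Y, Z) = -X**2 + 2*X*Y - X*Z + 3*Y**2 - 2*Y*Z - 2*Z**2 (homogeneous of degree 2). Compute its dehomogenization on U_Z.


f(x, y) = -x**2 + 2*x*y - x + 3*y**2 - 2*y - 2

On U_Z we set Z = 1. Each monomial c·X^i·Y^j·Z^k in F becomes c·x^i·y^j·1^k = c·x^i·y^j.
Substituting Z = 1: F(X, Y, 1) = -x**2 + 2*x*y - x + 3*y**2 - 2*y - 2.
Note: deg(f) ≤ deg(F) = 2; strict inequality happens when F is divisible by Z (lost terms).


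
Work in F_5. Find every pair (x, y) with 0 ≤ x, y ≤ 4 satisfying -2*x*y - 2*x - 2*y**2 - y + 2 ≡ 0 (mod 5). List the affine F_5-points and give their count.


Affine F_5-points: {(1, 0), (1, 1), (2, 2), (2, 3)}; count = 4.

For each of the 25 pairs (x, y) ∈ F_5², evaluate f(x, y) mod 5. Record the zeros.
  x = 0: [0↦2, 1↦4, 2↦2, 3↦1, 4↦1]  zeros at y ∈ ∅
  x = 1: [0↦0, 1↦0, 2↦1, 3↦3, 4↦1]  zeros at y ∈ {0, 1}
  x = 2: [0↦3, 1↦1, 2↦0, 3↦0, 4↦1]  zeros at y ∈ {2, 3}
  x = 3: [0↦1, 1↦2, 2↦4, 3↦2, 4↦1]  zeros at y ∈ ∅
  x = 4: [0↦4, 1↦3, 2↦3, 3↦4, 4↦1]  zeros at y ∈ ∅
Collecting zeros: affine points = {(1, 0), (1, 1), (2, 2), (2, 3)}.
Total count |C(F_5)_aff| = 4.


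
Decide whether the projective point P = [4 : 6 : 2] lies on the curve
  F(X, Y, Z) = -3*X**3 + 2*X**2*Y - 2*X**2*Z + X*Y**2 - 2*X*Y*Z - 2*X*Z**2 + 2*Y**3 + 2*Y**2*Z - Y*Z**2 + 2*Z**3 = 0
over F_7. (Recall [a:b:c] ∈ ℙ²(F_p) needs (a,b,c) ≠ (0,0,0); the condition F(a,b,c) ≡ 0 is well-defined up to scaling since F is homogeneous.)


F(4,6,2) ≡ 2 (mod 7); P is NOT on the curve.

Evaluate F(4, 6, 2) term-by-term (mod 7).
  -3*X**3 ↦ -3·64·1·1 = -192
  2*X**2*Y ↦ 2·16·6·1 = 192
  -2*X**2*Z ↦ -2·16·1·2 = -64
  X*Y**2 ↦ 1·4·36·1 = 144
  -2*X*Y*Z ↦ -2·4·6·2 = -96
  -2*X*Z**2 ↦ -2·4·1·4 = -32
  2*Y**3 ↦ 2·1·216·1 = 432
  2*Y**2*Z ↦ 2·1·36·2 = 144
  -Y*Z**2 ↦ -1·1·6·4 = -24
  2*Z**3 ↦ 2·1·1·8 = 16
Sum: F(4, 6, 2) = (-192) + (192) + (-64) + (144) + (-96) + (-32) + (432) + (144) + (-24) + (16) = 520.
Reducing mod 7: 520 ≡ 2 (mod 7).
Since F(a, b, c) ≡ 2 ≠ 0 (mod 7), P does NOT lie on the curve.


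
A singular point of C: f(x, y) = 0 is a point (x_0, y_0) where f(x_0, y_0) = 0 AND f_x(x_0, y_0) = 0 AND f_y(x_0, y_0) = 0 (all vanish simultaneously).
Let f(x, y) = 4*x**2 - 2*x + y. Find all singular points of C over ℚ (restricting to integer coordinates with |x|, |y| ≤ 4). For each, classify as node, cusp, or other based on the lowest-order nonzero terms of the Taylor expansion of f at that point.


No singular points in the scanned grid; C is smooth there.

Compute partial derivatives:
  f_x = 8*x - 2.
  f_y = 1.
f_y = 1 is a nonzero constant, so f_y never vanishes: no point (x, y) can satisfy f = f_x = f_y = 0. In particular no (x, y) ∈ {−4, ..., 4}² is singular; the curve is smooth.


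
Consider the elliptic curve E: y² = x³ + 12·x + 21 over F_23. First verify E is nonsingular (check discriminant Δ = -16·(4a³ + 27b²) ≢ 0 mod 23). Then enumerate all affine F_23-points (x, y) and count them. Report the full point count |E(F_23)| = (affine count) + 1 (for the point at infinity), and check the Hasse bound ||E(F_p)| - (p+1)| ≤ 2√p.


Affine points = {(4, 8), (4, 15), (8, 10), (8, 13), (11, 9), (11, 14), (14, 9), (14, 14), (16, 10), (16, 13), (17, 3), (17, 20), (19, 1), (19, 22), (20, 2), (20, 21), (21, 9), (21, 14), (22, 10), (22, 13)}; affine count = 20; |E(F_23)| = 21.

Discriminant check: Δ ∝ 4a³ + 27b² = 4·12³ + 27·21² = 4·1728 + 27·441 ≡ 5 (mod 23). Nonzero ⇒ E is nonsingular.
For each x ∈ F_23, compute rhs = x³ + 12·x + 21 mod 23, then count y ∈ F_23 with y² ≡ rhs.
  x = 0: rhs = 21, matching y values: none (0 points).
  x = 1: rhs = 11, matching y values: none (0 points).
  x = 2: rhs = 7, matching y values: none (0 points).
  x = 3: rhs = 15, matching y values: none (0 points).
  x = 4: rhs = 18, matching y values: 8, 15 (2 points).
  x = 5: rhs = 22, matching y values: none (0 points).
  x = 6: rhs = 10, matching y values: none (0 points).
  x = 7: rhs = 11, matching y values: none (0 points).
  x = 8: rhs = 8, matching y values: 10, 13 (2 points).
  x = 9: rhs = 7, matching y values: none (0 points).
  x = 10: rhs = 14, matching y values: none (0 points).
  x = 11: rhs = 12, matching y values: 9, 14 (2 points).
  x = 12: rhs = 7, matching y values: none (0 points).
  x = 13: rhs = 5, matching y values: none (0 points).
  x = 14: rhs = 12, matching y values: 9, 14 (2 points).
  x = 15: rhs = 11, matching y values: none (0 points).
  x = 16: rhs = 8, matching y values: 10, 13 (2 points).
  x = 17: rhs = 9, matching y values: 3, 20 (2 points).
  x = 18: rhs = 20, matching y values: none (0 points).
  x = 19: rhs = 1, matching y values: 1, 22 (2 points).
  x = 20: rhs = 4, matching y values: 2, 21 (2 points).
  x = 21: rhs = 12, matching y values: 9, 14 (2 points).
  x = 22: rhs = 8, matching y values: 10, 13 (2 points).
Total affine count: 20.
Full point count |E(F_23)| = 20 + 1 = 21.
Hasse bound: |21 − (23+1)| = |-3| = 3 ≤ 2√23 ≈ 9.5917 ✓.


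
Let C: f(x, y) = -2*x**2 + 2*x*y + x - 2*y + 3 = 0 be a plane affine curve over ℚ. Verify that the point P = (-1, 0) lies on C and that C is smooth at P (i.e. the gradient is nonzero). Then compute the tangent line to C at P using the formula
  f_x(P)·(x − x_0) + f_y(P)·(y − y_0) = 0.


Tangent line at P: 5*x - 4*y + 5 = 0.

Step 1: f(-1, 0) = 0, so P lies on C.
Step 2: partial derivatives
  f_x(x, y) = -4*x + 2*y + 1, f_y(x, y) = 2*x - 2.
  f_x(P) = 5, f_y(P) = -4 (gradient nonzero, so P is smooth).
Step 3: tangent line at P: 5·(x − -1) + -4·(y − 0) = 0.
Expanding: 5*x - 4*y + 5 = 0.


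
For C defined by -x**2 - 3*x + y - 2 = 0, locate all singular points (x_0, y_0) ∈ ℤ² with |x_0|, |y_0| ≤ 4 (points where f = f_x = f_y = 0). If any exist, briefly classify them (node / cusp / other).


No singular points in the scanned grid; C is smooth there.

Compute partial derivatives:
  f_x = -2*x - 3.
  f_y = 1.
f_y = 1 is a nonzero constant, so f_y never vanishes: no point (x, y) can satisfy f = f_x = f_y = 0. In particular no (x, y) ∈ {−4, ..., 4}² is singular; the curve is smooth.


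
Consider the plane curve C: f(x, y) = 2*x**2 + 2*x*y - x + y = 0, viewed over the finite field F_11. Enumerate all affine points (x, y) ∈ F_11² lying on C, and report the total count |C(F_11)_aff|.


Affine F_11-points: {(0, 0), (1, 7), (2, 1), (3, 1), (4, 3), (6, 0), (7, 2), (8, 2), (9, 7), (10, 3)}; count = 10.

For each of the 121 pairs (x, y) ∈ F_11², evaluate f(x, y) mod 11. Record the zeros.
  x = 0: [0↦0, 1↦1, 2↦2, 3↦3, 4↦4, 5↦5, 6↦6, 7↦7, 8↦8, 9↦9, 10↦10]  zeros at y ∈ {0}
  x = 1: [0↦1, 1↦4, 2↦7, 3↦10, 4↦2, 5↦5, 6↦8, 7↦0, 8↦3, 9↦6, 10↦9]  zeros at y ∈ {7}
  x = 2: [0↦6, 1↦0, 2↦5, 3↦10, 4↦4, 5↦9, 6↦3, 7↦8, 8↦2, 9↦7, 10↦1]  zeros at y ∈ {1}
  x = 3: [0↦4, 1↦0, 2↦7, 3↦3, 4↦10, 5↦6, 6↦2, 7↦9, 8↦5, 9↦1, 10↦8]  zeros at y ∈ {1}
  x = 4: [0↦6, 1↦4, 2↦2, 3↦0, 4↦9, 5↦7, 6↦5, 7↦3, 8↦1, 9↦10, 10↦8]  zeros at y ∈ {3}
  x = 5: [0↦1, 1↦1, 2↦1, 3↦1, 4↦1, 5↦1, 6↦1, 7↦1, 8↦1, 9↦1, 10↦1]  zeros at y ∈ ∅
  x = 6: [0↦0, 1↦2, 2↦4, 3↦6, 4↦8, 5↦10, 6↦1, 7↦3, 8↦5, 9↦7, 10↦9]  zeros at y ∈ {0}
  x = 7: [0↦3, 1↦7, 2↦0, 3↦4, 4↦8, 5↦1, 6↦5, 7↦9, 8↦2, 9↦6, 10↦10]  zeros at y ∈ {2}
  x = 8: [0↦10, 1↦5, 2↦0, 3↦6, 4↦1, 5↦7, 6↦2, 7↦8, 8↦3, 9↦9, 10↦4]  zeros at y ∈ {2}
  x = 9: [0↦10, 1↦7, 2↦4, 3↦1, 4↦9, 5↦6, 6↦3, 7↦0, 8↦8, 9↦5, 10↦2]  zeros at y ∈ {7}
  x = 10: [0↦3, 1↦2, 2↦1, 3↦0, 4↦10, 5↦9, 6↦8, 7↦7, 8↦6, 9↦5, 10↦4]  zeros at y ∈ {3}
Collecting zeros: affine points = {(0, 0), (1, 7), (2, 1), (3, 1), (4, 3), (6, 0), (7, 2), (8, 2), (9, 7), (10, 3)}.
Total count |C(F_11)_aff| = 10.


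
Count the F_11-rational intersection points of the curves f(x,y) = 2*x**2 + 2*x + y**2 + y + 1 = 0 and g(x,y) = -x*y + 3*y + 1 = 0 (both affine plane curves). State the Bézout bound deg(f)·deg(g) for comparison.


Common zeros: {(9, 2)}; count = 1; Bézout bound = 4.

deg(f) = 2, deg(g) = 2, so Bézout bound = 4.
Scan x ∈ F_11. For each x, list the y ∈ F_11 with f(x, y) ≡ 0 and those with g(x, y) ≡ 0 (mod 11); the common zeros in that column are the intersection.
  x = 0: f ≡ 0 at y ∈ ∅; g ≡ 0 at y ∈ {7}; common: ∅.
  x = 1: f ≡ 0 at y ∈ {2, 8}; g ≡ 0 at y ∈ {5}; common: ∅.
  x = 2: f ≡ 0 at y ∈ {4, 6}; g ≡ 0 at y ∈ {10}; common: ∅.
  x = 3: f ≡ 0 at y ∈ {5}; g ≡ 0 at y ∈ ∅; common: ∅.
  x = 4: f ≡ 0 at y ∈ ∅; g ≡ 0 at y ∈ {1}; common: ∅.
  x = 5: f ≡ 0 at y ∈ ∅; g ≡ 0 at y ∈ {6}; common: ∅.
  x = 6: f ≡ 0 at y ∈ ∅; g ≡ 0 at y ∈ {4}; common: ∅.
  x = 7: f ≡ 0 at y ∈ {5}; g ≡ 0 at y ∈ {3}; common: ∅.
  x = 8: f ≡ 0 at y ∈ {4, 6}; g ≡ 0 at y ∈ {9}; common: ∅.
  x = 9: f ≡ 0 at y ∈ {2, 8}; g ≡ 0 at y ∈ {2}; common: {2}.
  x = 10: f ≡ 0 at y ∈ ∅; g ≡ 0 at y ∈ {8}; common: ∅.
Collecting: common zeros = {(9, 2)}, so the count is 1.
Comparison with the Bézout bound: 1 ≤ 4 = deg(f)·deg(g), as expected for curves with no common component (the affine F_11-count falls short of the bound because intersections may lie at infinity, over extension fields, or carry multiplicity).


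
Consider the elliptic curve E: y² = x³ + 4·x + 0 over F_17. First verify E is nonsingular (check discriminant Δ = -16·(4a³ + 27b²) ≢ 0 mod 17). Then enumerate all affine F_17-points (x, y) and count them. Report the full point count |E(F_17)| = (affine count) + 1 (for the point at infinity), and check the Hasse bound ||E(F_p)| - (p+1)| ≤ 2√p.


Affine points = {(0, 0), (2, 4), (2, 13), (5, 3), (5, 14), (6, 6), (6, 11), (8, 0), (9, 0), (11, 7), (11, 10), (12, 5), (12, 12), (15, 1), (15, 16)}; affine count = 15; |E(F_17)| = 16.

Discriminant check: Δ ∝ 4a³ + 27b² = 4·4³ + 27·0² = 4·64 + 27·0 ≡ 1 (mod 17). Nonzero ⇒ E is nonsingular.
For each x ∈ F_17, compute rhs = x³ + 4·x + 0 mod 17, then count y ∈ F_17 with y² ≡ rhs.
  x = 0: rhs = 0, matching y values: 0 (1 points).
  x = 1: rhs = 5, matching y values: none (0 points).
  x = 2: rhs = 16, matching y values: 4, 13 (2 points).
  x = 3: rhs = 5, matching y values: none (0 points).
  x = 4: rhs = 12, matching y values: none (0 points).
  x = 5: rhs = 9, matching y values: 3, 14 (2 points).
  x = 6: rhs = 2, matching y values: 6, 11 (2 points).
  x = 7: rhs = 14, matching y values: none (0 points).
  x = 8: rhs = 0, matching y values: 0 (1 points).
  x = 9: rhs = 0, matching y values: 0 (1 points).
  x = 10: rhs = 3, matching y values: none (0 points).
  x = 11: rhs = 15, matching y values: 7, 10 (2 points).
  x = 12: rhs = 8, matching y values: 5, 12 (2 points).
  x = 13: rhs = 5, matching y values: none (0 points).
  x = 14: rhs = 12, matching y values: none (0 points).
  x = 15: rhs = 1, matching y values: 1, 16 (2 points).
  x = 16: rhs = 12, matching y values: none (0 points).
Total affine count: 15.
Full point count |E(F_17)| = 15 + 1 = 16.
Hasse bound: |16 − (17+1)| = |-2| = 2 ≤ 2√17 ≈ 8.2462 ✓.


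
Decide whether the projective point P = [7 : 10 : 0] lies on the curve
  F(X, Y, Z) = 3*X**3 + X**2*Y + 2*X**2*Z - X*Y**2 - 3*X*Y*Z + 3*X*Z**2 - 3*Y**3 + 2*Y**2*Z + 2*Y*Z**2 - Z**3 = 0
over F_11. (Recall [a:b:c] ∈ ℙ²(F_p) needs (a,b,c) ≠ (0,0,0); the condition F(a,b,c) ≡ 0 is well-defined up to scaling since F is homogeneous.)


F(7,10,0) ≡ 8 (mod 11); P is NOT on the curve.

Evaluate F(7, 10, 0) term-by-term (mod 11).
  3*X**3 ↦ 3·343·1·1 = 1029
  X**2*Y ↦ 1·49·10·1 = 490
  2*X**2*Z ↦ 2·49·1·0 = 0
  -X*Y**2 ↦ -1·7·100·1 = -700
  -3*X*Y*Z ↦ -3·7·10·0 = 0
  3*X*Z**2 ↦ 3·7·1·0 = 0
  -3*Y**3 ↦ -3·1·1000·1 = -3000
  2*Y**2*Z ↦ 2·1·100·0 = 0
  2*Y*Z**2 ↦ 2·1·10·0 = 0
  -Z**3 ↦ -1·1·1·0 = 0
Sum: F(7, 10, 0) = (1029) + (490) + (0) + (-700) + (0) + (0) + (-3000) + (0) + (0) + (0) = -2181.
Reducing mod 11: -2181 ≡ 8 (mod 11).
Since F(a, b, c) ≡ 8 ≠ 0 (mod 11), P does NOT lie on the curve.


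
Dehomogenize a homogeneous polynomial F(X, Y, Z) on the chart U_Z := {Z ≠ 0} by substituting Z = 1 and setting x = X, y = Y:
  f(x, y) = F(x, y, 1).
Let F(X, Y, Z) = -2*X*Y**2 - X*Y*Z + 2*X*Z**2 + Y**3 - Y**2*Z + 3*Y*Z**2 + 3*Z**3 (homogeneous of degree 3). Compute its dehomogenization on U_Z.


f(x, y) = -2*x*y**2 - x*y + 2*x + y**3 - y**2 + 3*y + 3

On U_Z we set Z = 1. Each monomial c·X^i·Y^j·Z^k in F becomes c·x^i·y^j·1^k = c·x^i·y^j.
Substituting Z = 1: F(X, Y, 1) = -2*x*y**2 - x*y + 2*x + y**3 - y**2 + 3*y + 3.
Note: deg(f) ≤ deg(F) = 3; strict inequality happens when F is divisible by Z (lost terms).


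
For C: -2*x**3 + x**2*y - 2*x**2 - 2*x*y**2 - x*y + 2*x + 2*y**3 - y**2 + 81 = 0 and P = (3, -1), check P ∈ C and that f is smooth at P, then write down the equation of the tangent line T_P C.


Tangent line at P: -71*x + 26*y + 239 = 0.

Step 1: f(3, -1) = 0, so P lies on C.
Step 2: partial derivatives
  f_x(x, y) = -6*x**2 + 2*x*y - 4*x - 2*y**2 - y + 2, f_y(x, y) = x**2 - 4*x*y - x + 6*y**2 - 2*y.
  f_x(P) = -71, f_y(P) = 26 (gradient nonzero, so P is smooth).
Step 3: tangent line at P: -71·(x − 3) + 26·(y − -1) = 0.
Expanding: -71*x + 26*y + 239 = 0.


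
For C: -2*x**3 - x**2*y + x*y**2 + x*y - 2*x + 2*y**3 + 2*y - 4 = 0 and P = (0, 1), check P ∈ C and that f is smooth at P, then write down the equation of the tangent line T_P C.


Tangent line at P: 8*y - 8 = 0.

Step 1: f(0, 1) = 0, so P lies on C.
Step 2: partial derivatives
  f_x(x, y) = -6*x**2 - 2*x*y + y**2 + y - 2, f_y(x, y) = -x**2 + 2*x*y + x + 6*y**2 + 2.
  f_x(P) = 0, f_y(P) = 8 (gradient nonzero, so P is smooth).
Step 3: tangent line at P: 0·(x − 0) + 8·(y − 1) = 0.
Expanding: 8*y - 8 = 0.


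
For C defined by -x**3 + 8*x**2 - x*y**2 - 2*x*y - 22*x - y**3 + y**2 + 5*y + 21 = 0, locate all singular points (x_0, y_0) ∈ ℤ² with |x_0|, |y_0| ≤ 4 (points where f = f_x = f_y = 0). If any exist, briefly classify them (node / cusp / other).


Singular points: {(3, -1)}; classification: node.

Compute partial derivatives:
  f_x = -3*x**2 + 16*x - y**2 - 2*y - 22.
  f_y = -2*x*y - 2*x - 3*y**2 + 2*y + 5.
Scan x_0 ∈ {−4, ..., 4}. For each x_0, f_y(x_0, y) is a polynomial in y; find its integer roots y ∈ {−4, ..., 4}, then test f_x and f at those candidates.
  x = -4: f_y(-4, y) = -3*y**2 + 10*y + 13; vanishes at y ∈ {-1}. (-4, -1): f_x = -133 ≠ 0.
  x = -3: f_y(-3, y) = -3*y**2 + 8*y + 11; vanishes at y ∈ {-1}. (-3, -1): f_x = -96 ≠ 0.
  x = -2: f_y(-2, y) = -3*y**2 + 6*y + 9; vanishes at y ∈ {-1, 3}. (-2, -1): f_x = -65 ≠ 0; (-2, 3): f_x = -81 ≠ 0.
  x = -1: f_y(-1, y) = -3*y**2 + 4*y + 7; vanishes at y ∈ {-1}. (-1, -1): f_x = -40 ≠ 0.
  x = 0: f_y(0, y) = -3*y**2 + 2*y + 5; vanishes at y ∈ {-1}. (0, -1): f_x = -21 ≠ 0.
  x = 1: f_y(1, y) = 3 - 3*y**2; vanishes at y ∈ {-1, 1}. (1, -1): f_x = -8 ≠ 0; (1, 1): f_x = -12 ≠ 0.
  x = 2: f_y(2, y) = -3*y**2 - 2*y + 1; vanishes at y ∈ {-1}. (2, -1): f_x = -1 ≠ 0.
  x = 3: f_y(3, y) = -3*y**2 - 4*y - 1; vanishes at y ∈ {-1}. (3, -1): f_x = 0, f = 0 — SINGULAR.
  x = 4: f_y(4, y) = -3*y**2 - 6*y - 3; vanishes at y ∈ {-1}. (4, -1): f_x = -5 ≠ 0.
Only singular point on the grid: (3, -1).
Classify: substitute x = 3 + u, y = -1 + v and expand: f = -u**3 - u**2 - u*v**2 - v**3 + v**2.
No constant or linear terms (consistent with a singular point). Quadratic part: -u**2 + v**2. Cubic part: -u**3 - u*v**2 - v**3.
The quadratic part v**2 - u**2 = (v − u)(v + u) splits into two distinct linear factors, so there are two distinct tangent lines y − -1 = ±(x − 3) — this is a node (ordinary double point).
Classification: node.


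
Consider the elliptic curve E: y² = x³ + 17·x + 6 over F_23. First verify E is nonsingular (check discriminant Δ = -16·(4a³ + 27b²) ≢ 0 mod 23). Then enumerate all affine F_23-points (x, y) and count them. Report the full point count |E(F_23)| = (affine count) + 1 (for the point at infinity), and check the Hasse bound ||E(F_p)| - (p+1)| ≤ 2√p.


Affine points = {(0, 11), (0, 12), (1, 1), (1, 22), (2, 5), (2, 18), (4, 0), (5, 3), (5, 20), (6, 5), (6, 18), (7, 10), (7, 13), (10, 7), (10, 16), (11, 11), (11, 12), (12, 11), (12, 12), (13, 3), (13, 20), (15, 5), (15, 18), (16, 2), (16, 21), (18, 7), (18, 16), (19, 9), (19, 14)}; affine count = 29; |E(F_23)| = 30.

Discriminant check: Δ ∝ 4a³ + 27b² = 4·17³ + 27·6² = 4·4913 + 27·36 ≡ 16 (mod 23). Nonzero ⇒ E is nonsingular.
For each x ∈ F_23, compute rhs = x³ + 17·x + 6 mod 23, then count y ∈ F_23 with y² ≡ rhs.
  x = 0: rhs = 6, matching y values: 11, 12 (2 points).
  x = 1: rhs = 1, matching y values: 1, 22 (2 points).
  x = 2: rhs = 2, matching y values: 5, 18 (2 points).
  x = 3: rhs = 15, matching y values: none (0 points).
  x = 4: rhs = 0, matching y values: 0 (1 points).
  x = 5: rhs = 9, matching y values: 3, 20 (2 points).
  x = 6: rhs = 2, matching y values: 5, 18 (2 points).
  x = 7: rhs = 8, matching y values: 10, 13 (2 points).
  x = 8: rhs = 10, matching y values: none (0 points).
  x = 9: rhs = 14, matching y values: none (0 points).
  x = 10: rhs = 3, matching y values: 7, 16 (2 points).
  x = 11: rhs = 6, matching y values: 11, 12 (2 points).
  x = 12: rhs = 6, matching y values: 11, 12 (2 points).
  x = 13: rhs = 9, matching y values: 3, 20 (2 points).
  x = 14: rhs = 21, matching y values: none (0 points).
  x = 15: rhs = 2, matching y values: 5, 18 (2 points).
  x = 16: rhs = 4, matching y values: 2, 21 (2 points).
  x = 17: rhs = 10, matching y values: none (0 points).
  x = 18: rhs = 3, matching y values: 7, 16 (2 points).
  x = 19: rhs = 12, matching y values: 9, 14 (2 points).
  x = 20: rhs = 20, matching y values: none (0 points).
  x = 21: rhs = 10, matching y values: none (0 points).
  x = 22: rhs = 11, matching y values: none (0 points).
Total affine count: 29.
Full point count |E(F_23)| = 29 + 1 = 30.
Hasse bound: |30 − (23+1)| = |6| = 6 ≤ 2√23 ≈ 9.5917 ✓.


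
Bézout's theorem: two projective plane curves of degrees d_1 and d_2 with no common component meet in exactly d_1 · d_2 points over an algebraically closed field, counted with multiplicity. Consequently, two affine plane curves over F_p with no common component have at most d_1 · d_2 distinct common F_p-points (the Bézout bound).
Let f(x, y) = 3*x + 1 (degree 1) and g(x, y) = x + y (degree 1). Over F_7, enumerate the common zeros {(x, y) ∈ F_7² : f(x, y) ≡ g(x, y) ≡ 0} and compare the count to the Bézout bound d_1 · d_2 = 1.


Common zeros: {(2, 5)}; count = 1; Bézout bound = 1.

deg(f) = 1, deg(g) = 1, so Bézout bound = 1.
Scan x ∈ F_7. For each x, list the y ∈ F_7 with f(x, y) ≡ 0 and those with g(x, y) ≡ 0 (mod 7); the common zeros in that column are the intersection.
  x = 0: f ≡ 0 at y ∈ ∅; g ≡ 0 at y ∈ {0}; common: ∅.
  x = 1: f ≡ 0 at y ∈ ∅; g ≡ 0 at y ∈ {6}; common: ∅.
  x = 2: f ≡ 0 at y ∈ {0, 1, 2, 3, 4, 5, 6}; g ≡ 0 at y ∈ {5}; common: {5}.
  x = 3: f ≡ 0 at y ∈ ∅; g ≡ 0 at y ∈ {4}; common: ∅.
  x = 4: f ≡ 0 at y ∈ ∅; g ≡ 0 at y ∈ {3}; common: ∅.
  x = 5: f ≡ 0 at y ∈ ∅; g ≡ 0 at y ∈ {2}; common: ∅.
  x = 6: f ≡ 0 at y ∈ ∅; g ≡ 0 at y ∈ {1}; common: ∅.
Collecting: common zeros = {(2, 5)}, so the count is 1.
Comparison with the Bézout bound: 1 ≤ 1 = deg(f)·deg(g), as expected for curves with no common component (the bound is attained).


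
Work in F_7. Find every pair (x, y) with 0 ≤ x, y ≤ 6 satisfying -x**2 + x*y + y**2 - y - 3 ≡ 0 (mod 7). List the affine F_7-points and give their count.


Affine F_7-points: {(1, 2), (1, 5), (2, 0), (2, 6), (4, 5), (4, 6), (5, 0), (5, 3)}; count = 8.

For each of the 49 pairs (x, y) ∈ F_7², evaluate f(x, y) mod 7. Record the zeros.
  x = 0: [0↦4, 1↦4, 2↦6, 3↦3, 4↦2, 5↦3, 6↦6]  zeros at y ∈ ∅
  x = 1: [0↦3, 1↦4, 2↦0, 3↦5, 4↦5, 5↦0, 6↦4]  zeros at y ∈ {2, 5}
  x = 2: [0↦0, 1↦2, 2↦6, 3↦5, 4↦6, 5↦2, 6↦0]  zeros at y ∈ {0, 6}
  x = 3: [0↦2, 1↦5, 2↦3, 3↦3, 4↦5, 5↦2, 6↦1]  zeros at y ∈ ∅
  x = 4: [0↦2, 1↦6, 2↦5, 3↦6, 4↦2, 5↦0, 6↦0]  zeros at y ∈ {5, 6}
  x = 5: [0↦0, 1↦5, 2↦5, 3↦0, 4↦4, 5↦3, 6↦4]  zeros at y ∈ {0, 3}
  x = 6: [0↦3, 1↦2, 2↦3, 3↦6, 4↦4, 5↦4, 6↦6]  zeros at y ∈ ∅
Collecting zeros: affine points = {(1, 2), (1, 5), (2, 0), (2, 6), (4, 5), (4, 6), (5, 0), (5, 3)}.
Total count |C(F_7)_aff| = 8.


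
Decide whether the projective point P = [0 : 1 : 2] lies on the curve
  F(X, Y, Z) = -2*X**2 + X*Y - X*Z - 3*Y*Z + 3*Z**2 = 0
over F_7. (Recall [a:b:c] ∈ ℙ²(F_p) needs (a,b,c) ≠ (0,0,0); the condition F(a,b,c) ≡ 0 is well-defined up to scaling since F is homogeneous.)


F(0,1,2) ≡ 6 (mod 7); P is NOT on the curve.

Evaluate F(0, 1, 2) term-by-term (mod 7).
  -2*X**2 ↦ -2·0·1·1 = 0
  X*Y ↦ 1·0·1·1 = 0
  -X*Z ↦ -1·0·1·2 = 0
  -3*Y*Z ↦ -3·1·1·2 = -6
  3*Z**2 ↦ 3·1·1·4 = 12
Sum: F(0, 1, 2) = (0) + (0) + (0) + (-6) + (12) = 6.
Reducing mod 7: 6 ≡ 6 (mod 7).
Since F(a, b, c) ≡ 6 ≠ 0 (mod 7), P does NOT lie on the curve.


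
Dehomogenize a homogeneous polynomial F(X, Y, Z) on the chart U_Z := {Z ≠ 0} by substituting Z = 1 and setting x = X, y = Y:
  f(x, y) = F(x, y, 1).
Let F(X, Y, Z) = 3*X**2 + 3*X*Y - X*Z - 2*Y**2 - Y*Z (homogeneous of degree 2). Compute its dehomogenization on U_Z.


f(x, y) = 3*x**2 + 3*x*y - x - 2*y**2 - y

On U_Z we set Z = 1. Each monomial c·X^i·Y^j·Z^k in F becomes c·x^i·y^j·1^k = c·x^i·y^j.
Substituting Z = 1: F(X, Y, 1) = 3*x**2 + 3*x*y - x - 2*y**2 - y.
Note: deg(f) ≤ deg(F) = 2; strict inequality happens when F is divisible by Z (lost terms).


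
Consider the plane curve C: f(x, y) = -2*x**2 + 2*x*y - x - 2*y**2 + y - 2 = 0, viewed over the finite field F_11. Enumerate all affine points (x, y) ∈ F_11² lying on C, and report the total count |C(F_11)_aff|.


Affine F_11-points: {(9, 2)}; count = 1.

For each of the 121 pairs (x, y) ∈ F_11², evaluate f(x, y) mod 11. Record the zeros.
  x = 0: [0↦9, 1↦8, 2↦3, 3↦5, 4↦3, 5↦8, 6↦9, 7↦6, 8↦10, 9↦10, 10↦6]  zeros at y ∈ ∅
  x = 1: [0↦6, 1↦7, 2↦4, 3↦8, 4↦8, 5↦4, 6↦7, 7↦6, 8↦1, 9↦3, 10↦1]  zeros at y ∈ ∅
  x = 2: [0↦10, 1↦2, 2↦1, 3↦7, 4↦9, 5↦7, 6↦1, 7↦2, 8↦10, 9↦3, 10↦3]  zeros at y ∈ ∅
  x = 3: [0↦10, 1↦4, 2↦5, 3↦2, 4↦6, 5↦6, 6↦2, 7↦5, 8↦4, 9↦10, 10↦1]  zeros at y ∈ ∅
  x = 4: [0↦6, 1↦2, 2↦5, 3↦4, 4↦10, 5↦1, 6↦10, 7↦4, 8↦5, 9↦2, 10↦6]  zeros at y ∈ ∅
  x = 5: [0↦9, 1↦7, 2↦1, 3↦2, 4↦10, 5↦3, 6↦3, 7↦10, 8↦2, 9↦1, 10↦7]  zeros at y ∈ ∅
  x = 6: [0↦8, 1↦8, 2↦4, 3↦7, 4↦6, 5↦1, 6↦3, 7↦1, 8↦6, 9↦7, 10↦4]  zeros at y ∈ ∅
  x = 7: [0↦3, 1↦5, 2↦3, 3↦8, 4↦9, 5↦6, 6↦10, 7↦10, 8↦6, 9↦9, 10↦8]  zeros at y ∈ ∅
  x = 8: [0↦5, 1↦9, 2↦9, 3↦5, 4↦8, 5↦7, 6↦2, 7↦4, 8↦2, 9↦7, 10↦8]  zeros at y ∈ ∅
  x = 9: [0↦3, 1↦9, 2↦0, 3↦9, 4↦3, 5↦4, 6↦1, 7↦5, 8↦5, 9↦1, 10↦4]  zeros at y ∈ {2}
  x = 10: [0↦8, 1↦5, 2↦9, 3↦9, 4↦5, 5↦8, 6↦7, 7↦2, 8↦4, 9↦2, 10↦7]  zeros at y ∈ ∅
Collecting zeros: affine points = {(9, 2)}.
Total count |C(F_11)_aff| = 1.


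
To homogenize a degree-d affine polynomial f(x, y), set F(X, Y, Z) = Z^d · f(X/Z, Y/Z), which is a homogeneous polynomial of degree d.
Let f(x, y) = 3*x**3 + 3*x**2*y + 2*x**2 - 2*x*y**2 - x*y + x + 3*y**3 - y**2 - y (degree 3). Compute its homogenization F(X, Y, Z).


F(X, Y, Z) = 3*X**3 + 3*X**2*Y + 2*X**2*Z - 2*X*Y**2 - X*Y*Z + X*Z**2 + 3*Y**3 - Y**2*Z - Y*Z**2

deg(f) = 3.
Substitute x = X/Z, y = Y/Z into f, then multiply by Z^3.
  monomial 3·x^3·y^0 ↦ 3·X^3·Y^0·Z^0.
  monomial 3·x^2·y^1 ↦ 3·X^2·Y^1·Z^0.
  monomial 2·x^2·y^0 ↦ 2·X^2·Y^0·Z^1.
  monomial -2·x^1·y^2 ↦ -2·X^1·Y^2·Z^0.
  monomial -1·x^1·y^1 ↦ -1·X^1·Y^1·Z^1.
  monomial 1·x^1·y^0 ↦ 1·X^1·Y^0·Z^2.
  monomial 3·x^0·y^3 ↦ 3·X^0·Y^3·Z^0.
  monomial -1·x^0·y^2 ↦ -1·X^0·Y^2·Z^1.
  monomial -1·x^0·y^1 ↦ -1·X^0·Y^1·Z^2.
Collecting: F(X, Y, Z) = 3*X**3 + 3*X**2*Y + 2*X**2*Z - 2*X*Y**2 - X*Y*Z + X*Z**2 + 3*Y**3 - Y**2*Z - Y*Z**2.


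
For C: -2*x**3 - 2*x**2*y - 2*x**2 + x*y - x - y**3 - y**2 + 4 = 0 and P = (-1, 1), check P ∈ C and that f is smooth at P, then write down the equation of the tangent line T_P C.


Tangent line at P: 2*x - 8*y + 10 = 0.

Step 1: f(-1, 1) = 0, so P lies on C.
Step 2: partial derivatives
  f_x(x, y) = -6*x**2 - 4*x*y - 4*x + y - 1, f_y(x, y) = -2*x**2 + x - 3*y**2 - 2*y.
  f_x(P) = 2, f_y(P) = -8 (gradient nonzero, so P is smooth).
Step 3: tangent line at P: 2·(x − -1) + -8·(y − 1) = 0.
Expanding: 2*x - 8*y + 10 = 0.


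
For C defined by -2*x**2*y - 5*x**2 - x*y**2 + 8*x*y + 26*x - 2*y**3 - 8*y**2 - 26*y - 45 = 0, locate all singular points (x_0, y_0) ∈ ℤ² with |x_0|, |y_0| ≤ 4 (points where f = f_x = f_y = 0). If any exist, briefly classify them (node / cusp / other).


Singular points: {(3, -2)}; classification: node.

Compute partial derivatives:
  f_x = -4*x*y - 10*x - y**2 + 8*y + 26.
  f_y = -2*x**2 - 2*x*y + 8*x - 6*y**2 - 16*y - 26.
Scan x_0 ∈ {−4, ..., 4}. For each x_0, f_y(x_0, y) is a polynomial in y; find its integer roots y ∈ {−4, ..., 4}, then test f_x and f at those candidates.
  x = -4: f_y(-4, y) = -6*y**2 - 8*y - 90; no integer root y with |y| ≤ 4.
  x = -3: f_y(-3, y) = -6*y**2 - 10*y - 68; no integer root y with |y| ≤ 4.
  x = -2: f_y(-2, y) = -6*y**2 - 12*y - 50; no integer root y with |y| ≤ 4.
  x = -1: f_y(-1, y) = -6*y**2 - 14*y - 36; no integer root y with |y| ≤ 4.
  x = 0: f_y(0, y) = -6*y**2 - 16*y - 26; no integer root y with |y| ≤ 4.
  x = 1: f_y(1, y) = -6*y**2 - 18*y - 20; no integer root y with |y| ≤ 4.
  x = 2: f_y(2, y) = -6*y**2 - 20*y - 18; no integer root y with |y| ≤ 4.
  x = 3: f_y(3, y) = -6*y**2 - 22*y - 20; vanishes at y ∈ {-2}. (3, -2): f_x = 0, f = 0 — SINGULAR.
  x = 4: f_y(4, y) = -6*y**2 - 24*y - 26; no integer root y with |y| ≤ 4.
Only singular point on the grid: (3, -2).
Classify: substitute x = 3 + u, y = -2 + v and expand: f = -2*u**2*v - u**2 - u*v**2 - 2*v**3 + v**2.
No constant or linear terms (consistent with a singular point). Quadratic part: -u**2 + v**2. Cubic part: -2*u**2*v - u*v**2 - 2*v**3.
The quadratic part v**2 - u**2 = (v − u)(v + u) splits into two distinct linear factors, so there are two distinct tangent lines y − -2 = ±(x − 3) — this is a node (ordinary double point).
Classification: node.


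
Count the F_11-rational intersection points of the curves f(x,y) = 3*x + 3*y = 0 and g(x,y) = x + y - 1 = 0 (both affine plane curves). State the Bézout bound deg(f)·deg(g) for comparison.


Common zeros: ∅; count = 0; Bézout bound = 1.

deg(f) = 1, deg(g) = 1, so Bézout bound = 1.
Scan x ∈ F_11. For each x, list the y ∈ F_11 with f(x, y) ≡ 0 and those with g(x, y) ≡ 0 (mod 11); the common zeros in that column are the intersection.
  x = 0: f ≡ 0 at y ∈ {0}; g ≡ 0 at y ∈ {1}; common: ∅.
  x = 1: f ≡ 0 at y ∈ {10}; g ≡ 0 at y ∈ {0}; common: ∅.
  x = 2: f ≡ 0 at y ∈ {9}; g ≡ 0 at y ∈ {10}; common: ∅.
  x = 3: f ≡ 0 at y ∈ {8}; g ≡ 0 at y ∈ {9}; common: ∅.
  x = 4: f ≡ 0 at y ∈ {7}; g ≡ 0 at y ∈ {8}; common: ∅.
  x = 5: f ≡ 0 at y ∈ {6}; g ≡ 0 at y ∈ {7}; common: ∅.
  x = 6: f ≡ 0 at y ∈ {5}; g ≡ 0 at y ∈ {6}; common: ∅.
  x = 7: f ≡ 0 at y ∈ {4}; g ≡ 0 at y ∈ {5}; common: ∅.
  x = 8: f ≡ 0 at y ∈ {3}; g ≡ 0 at y ∈ {4}; common: ∅.
  x = 9: f ≡ 0 at y ∈ {2}; g ≡ 0 at y ∈ {3}; common: ∅.
  x = 10: f ≡ 0 at y ∈ {1}; g ≡ 0 at y ∈ {2}; common: ∅.
Collecting: common zeros = ∅, so the count is 0.
Comparison with the Bézout bound: 0 ≤ 1 = deg(f)·deg(g), as expected for curves with no common component (the affine F_11-count falls short of the bound because intersections may lie at infinity, over extension fields, or carry multiplicity).


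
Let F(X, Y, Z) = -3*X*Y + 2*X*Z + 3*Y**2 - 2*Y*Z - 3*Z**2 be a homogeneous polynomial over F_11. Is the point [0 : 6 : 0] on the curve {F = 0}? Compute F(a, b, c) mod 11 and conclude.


F(0,6,0) ≡ 9 (mod 11); P is NOT on the curve.

Evaluate F(0, 6, 0) term-by-term (mod 11).
  -3*X*Y ↦ -3·0·6·1 = 0
  2*X*Z ↦ 2·0·1·0 = 0
  3*Y**2 ↦ 3·1·36·1 = 108
  -2*Y*Z ↦ -2·1·6·0 = 0
  -3*Z**2 ↦ -3·1·1·0 = 0
Sum: F(0, 6, 0) = (0) + (0) + (108) + (0) + (0) = 108.
Reducing mod 11: 108 ≡ 9 (mod 11).
Since F(a, b, c) ≡ 9 ≠ 0 (mod 11), P does NOT lie on the curve.


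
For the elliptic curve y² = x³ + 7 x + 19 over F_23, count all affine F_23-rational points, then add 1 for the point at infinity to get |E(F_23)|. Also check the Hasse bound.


Affine points = {(1, 2), (1, 21), (2, 8), (2, 15), (5, 8), (5, 15), (6, 1), (6, 22), (8, 9), (8, 14), (9, 11), (9, 12), (10, 10), (10, 13), (11, 1), (11, 22), (14, 3), (14, 20), (15, 7), (15, 16), (16, 8), (16, 15)}; affine count = 22; |E(F_23)| = 23.

Discriminant check: Δ ∝ 4a³ + 27b² = 4·7³ + 27·19² = 4·343 + 27·361 ≡ 10 (mod 23). Nonzero ⇒ E is nonsingular.
For each x ∈ F_23, compute rhs = x³ + 7·x + 19 mod 23, then count y ∈ F_23 with y² ≡ rhs.
  x = 0: rhs = 19, matching y values: none (0 points).
  x = 1: rhs = 4, matching y values: 2, 21 (2 points).
  x = 2: rhs = 18, matching y values: 8, 15 (2 points).
  x = 3: rhs = 21, matching y values: none (0 points).
  x = 4: rhs = 19, matching y values: none (0 points).
  x = 5: rhs = 18, matching y values: 8, 15 (2 points).
  x = 6: rhs = 1, matching y values: 1, 22 (2 points).
  x = 7: rhs = 20, matching y values: none (0 points).
  x = 8: rhs = 12, matching y values: 9, 14 (2 points).
  x = 9: rhs = 6, matching y values: 11, 12 (2 points).
  x = 10: rhs = 8, matching y values: 10, 13 (2 points).
  x = 11: rhs = 1, matching y values: 1, 22 (2 points).
  x = 12: rhs = 14, matching y values: none (0 points).
  x = 13: rhs = 7, matching y values: none (0 points).
  x = 14: rhs = 9, matching y values: 3, 20 (2 points).
  x = 15: rhs = 3, matching y values: 7, 16 (2 points).
  x = 16: rhs = 18, matching y values: 8, 15 (2 points).
  x = 17: rhs = 14, matching y values: none (0 points).
  x = 18: rhs = 20, matching y values: none (0 points).
  x = 19: rhs = 19, matching y values: none (0 points).
  x = 20: rhs = 17, matching y values: none (0 points).
  x = 21: rhs = 20, matching y values: none (0 points).
  x = 22: rhs = 11, matching y values: none (0 points).
Total affine count: 22.
Full point count |E(F_23)| = 22 + 1 = 23.
Hasse bound: |23 − (23+1)| = |-1| = 1 ≤ 2√23 ≈ 9.5917 ✓.


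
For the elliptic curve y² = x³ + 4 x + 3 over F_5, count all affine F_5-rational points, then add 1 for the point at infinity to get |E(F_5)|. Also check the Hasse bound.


Affine points = {(2, 2), (2, 3)}; affine count = 2; |E(F_5)| = 3.

Discriminant check: Δ ∝ 4a³ + 27b² = 4·4³ + 27·3² = 4·64 + 27·9 ≡ 4 (mod 5). Nonzero ⇒ E is nonsingular.
For each x ∈ F_5, compute rhs = x³ + 4·x + 3 mod 5, then count y ∈ F_5 with y² ≡ rhs.
  x = 0: rhs = 3, matching y values: none (0 points).
  x = 1: rhs = 3, matching y values: none (0 points).
  x = 2: rhs = 4, matching y values: 2, 3 (2 points).
  x = 3: rhs = 2, matching y values: none (0 points).
  x = 4: rhs = 3, matching y values: none (0 points).
Total affine count: 2.
Full point count |E(F_5)| = 2 + 1 = 3.
Hasse bound: |3 − (5+1)| = |-3| = 3 ≤ 2√5 ≈ 4.4721 ✓.


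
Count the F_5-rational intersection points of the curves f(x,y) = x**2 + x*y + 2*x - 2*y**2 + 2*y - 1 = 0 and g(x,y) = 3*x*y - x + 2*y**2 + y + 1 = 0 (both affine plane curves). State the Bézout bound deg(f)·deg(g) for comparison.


Common zeros: ∅; count = 0; Bézout bound = 4.

deg(f) = 2, deg(g) = 2, so Bézout bound = 4.
Scan x ∈ F_5. For each x, list the y ∈ F_5 with f(x, y) ≡ 0 and those with g(x, y) ≡ 0 (mod 5); the common zeros in that column are the intersection.
  x = 0: f ≡ 0 at y ∈ {2, 4}; g ≡ 0 at y ∈ ∅; common: ∅.
  x = 1: f ≡ 0 at y ∈ {2}; g ≡ 0 at y ∈ {0, 3}; common: ∅.
  x = 2: f ≡ 0 at y ∈ ∅; g ≡ 0 at y ∈ ∅; common: ∅.
  x = 3: f ≡ 0 at y ∈ ∅; g ≡ 0 at y ∈ {1, 4}; common: ∅.
  x = 4: f ≡ 0 at y ∈ {4}; g ≡ 0 at y ∈ ∅; common: ∅.
Collecting: common zeros = ∅, so the count is 0.
Comparison with the Bézout bound: 0 ≤ 4 = deg(f)·deg(g), as expected for curves with no common component (the affine F_5-count falls short of the bound because intersections may lie at infinity, over extension fields, or carry multiplicity).


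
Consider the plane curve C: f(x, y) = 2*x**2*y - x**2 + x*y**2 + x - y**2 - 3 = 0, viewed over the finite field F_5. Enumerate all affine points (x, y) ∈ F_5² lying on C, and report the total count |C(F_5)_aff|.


Affine F_5-points: {(1, 4), (2, 0), (2, 2), (3, 2), (3, 4), (4, 0), (4, 1)}; count = 7.

For each of the 25 pairs (x, y) ∈ F_5², evaluate f(x, y) mod 5. Record the zeros.
  x = 0: [0↦2, 1↦1, 2↦3, 3↦3, 4↦1]  zeros at y ∈ ∅
  x = 1: [0↦2, 1↦4, 2↦1, 3↦3, 4↦0]  zeros at y ∈ {4}
  x = 2: [0↦0, 1↦4, 2↦0, 3↦3, 4↦3]  zeros at y ∈ {0, 2}
  x = 3: [0↦1, 1↦1, 2↦0, 3↦3, 4↦0]  zeros at y ∈ {2, 4}
  x = 4: [0↦0, 1↦0, 2↦1, 3↦3, 4↦1]  zeros at y ∈ {0, 1}
Collecting zeros: affine points = {(1, 4), (2, 0), (2, 2), (3, 2), (3, 4), (4, 0), (4, 1)}.
Total count |C(F_5)_aff| = 7.


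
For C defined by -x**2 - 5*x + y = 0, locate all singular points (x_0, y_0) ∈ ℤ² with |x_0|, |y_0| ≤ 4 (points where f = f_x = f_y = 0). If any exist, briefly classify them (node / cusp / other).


No singular points in the scanned grid; C is smooth there.

Compute partial derivatives:
  f_x = -2*x - 5.
  f_y = 1.
f_y = 1 is a nonzero constant, so f_y never vanishes: no point (x, y) can satisfy f = f_x = f_y = 0. In particular no (x, y) ∈ {−4, ..., 4}² is singular; the curve is smooth.


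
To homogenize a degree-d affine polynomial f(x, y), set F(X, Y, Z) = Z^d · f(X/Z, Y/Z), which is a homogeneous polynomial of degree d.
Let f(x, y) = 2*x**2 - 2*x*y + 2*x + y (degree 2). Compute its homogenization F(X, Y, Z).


F(X, Y, Z) = 2*X**2 - 2*X*Y + 2*X*Z + Y*Z

deg(f) = 2.
Substitute x = X/Z, y = Y/Z into f, then multiply by Z^2.
  monomial 2·x^2·y^0 ↦ 2·X^2·Y^0·Z^0.
  monomial -2·x^1·y^1 ↦ -2·X^1·Y^1·Z^0.
  monomial 2·x^1·y^0 ↦ 2·X^1·Y^0·Z^1.
  monomial 1·x^0·y^1 ↦ 1·X^0·Y^1·Z^1.
Collecting: F(X, Y, Z) = 2*X**2 - 2*X*Y + 2*X*Z + Y*Z.


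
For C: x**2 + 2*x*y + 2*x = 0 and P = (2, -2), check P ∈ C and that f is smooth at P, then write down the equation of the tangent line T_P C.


Tangent line at P: 2*x + 4*y + 4 = 0.

Step 1: f(2, -2) = 0, so P lies on C.
Step 2: partial derivatives
  f_x(x, y) = 2*x + 2*y + 2, f_y(x, y) = 2*x.
  f_x(P) = 2, f_y(P) = 4 (gradient nonzero, so P is smooth).
Step 3: tangent line at P: 2·(x − 2) + 4·(y − -2) = 0.
Expanding: 2*x + 4*y + 4 = 0.


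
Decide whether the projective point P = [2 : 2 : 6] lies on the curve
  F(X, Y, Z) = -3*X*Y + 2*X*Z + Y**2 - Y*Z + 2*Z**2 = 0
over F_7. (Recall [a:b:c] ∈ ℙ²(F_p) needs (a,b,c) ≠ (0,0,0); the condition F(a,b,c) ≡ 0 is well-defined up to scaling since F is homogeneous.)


F(2,2,6) ≡ 6 (mod 7); P is NOT on the curve.

Evaluate F(2, 2, 6) term-by-term (mod 7).
  -3*X*Y ↦ -3·2·2·1 = -12
  2*X*Z ↦ 2·2·1·6 = 24
  Y**2 ↦ 1·1·4·1 = 4
  -Y*Z ↦ -1·1·2·6 = -12
  2*Z**2 ↦ 2·1·1·36 = 72
Sum: F(2, 2, 6) = (-12) + (24) + (4) + (-12) + (72) = 76.
Reducing mod 7: 76 ≡ 6 (mod 7).
Since F(a, b, c) ≡ 6 ≠ 0 (mod 7), P does NOT lie on the curve.


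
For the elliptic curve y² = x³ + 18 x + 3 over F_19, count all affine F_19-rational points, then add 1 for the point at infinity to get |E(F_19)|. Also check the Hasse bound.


Affine points = {(2, 3), (2, 16), (4, 5), (4, 14), (5, 3), (5, 16), (6, 2), (6, 17), (7, 4), (7, 15), (9, 1), (9, 18), (10, 9), (10, 10), (12, 3), (12, 16), (14, 4), (14, 15), (15, 0), (16, 6), (16, 13), (17, 4), (17, 15)}; affine count = 23; |E(F_19)| = 24.

Discriminant check: Δ ∝ 4a³ + 27b² = 4·18³ + 27·3² = 4·5832 + 27·9 ≡ 11 (mod 19). Nonzero ⇒ E is nonsingular.
For each x ∈ F_19, compute rhs = x³ + 18·x + 3 mod 19, then count y ∈ F_19 with y² ≡ rhs.
  x = 0: rhs = 3, matching y values: none (0 points).
  x = 1: rhs = 3, matching y values: none (0 points).
  x = 2: rhs = 9, matching y values: 3, 16 (2 points).
  x = 3: rhs = 8, matching y values: none (0 points).
  x = 4: rhs = 6, matching y values: 5, 14 (2 points).
  x = 5: rhs = 9, matching y values: 3, 16 (2 points).
  x = 6: rhs = 4, matching y values: 2, 17 (2 points).
  x = 7: rhs = 16, matching y values: 4, 15 (2 points).
  x = 8: rhs = 13, matching y values: none (0 points).
  x = 9: rhs = 1, matching y values: 1, 18 (2 points).
  x = 10: rhs = 5, matching y values: 9, 10 (2 points).
  x = 11: rhs = 12, matching y values: none (0 points).
  x = 12: rhs = 9, matching y values: 3, 16 (2 points).
  x = 13: rhs = 2, matching y values: none (0 points).
  x = 14: rhs = 16, matching y values: 4, 15 (2 points).
  x = 15: rhs = 0, matching y values: 0 (1 points).
  x = 16: rhs = 17, matching y values: 6, 13 (2 points).
  x = 17: rhs = 16, matching y values: 4, 15 (2 points).
  x = 18: rhs = 3, matching y values: none (0 points).
Total affine count: 23.
Full point count |E(F_19)| = 23 + 1 = 24.
Hasse bound: |24 − (19+1)| = |4| = 4 ≤ 2√19 ≈ 8.7178 ✓.


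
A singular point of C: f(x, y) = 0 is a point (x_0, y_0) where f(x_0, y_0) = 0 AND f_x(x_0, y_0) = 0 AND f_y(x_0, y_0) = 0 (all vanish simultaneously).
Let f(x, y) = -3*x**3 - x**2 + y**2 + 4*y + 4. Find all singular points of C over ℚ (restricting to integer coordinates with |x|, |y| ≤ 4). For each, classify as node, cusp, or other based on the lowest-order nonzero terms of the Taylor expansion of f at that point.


Singular points: {(0, -2)}; classification: node.

Compute partial derivatives:
  f_x = -9*x**2 - 2*x.
  f_y = 2*y + 4.
Scan x_0 ∈ {−4, ..., 4}. For each x_0, f_y(x_0, y) is a polynomial in y; find its integer roots y ∈ {−4, ..., 4}, then test f_x and f at those candidates.
  x = -4: f_y(-4, y) = 2*y + 4; vanishes at y ∈ {-2}. (-4, -2): f_x = -136 ≠ 0.
  x = -3: f_y(-3, y) = 2*y + 4; vanishes at y ∈ {-2}. (-3, -2): f_x = -75 ≠ 0.
  x = -2: f_y(-2, y) = 2*y + 4; vanishes at y ∈ {-2}. (-2, -2): f_x = -32 ≠ 0.
  x = -1: f_y(-1, y) = 2*y + 4; vanishes at y ∈ {-2}. (-1, -2): f_x = -7 ≠ 0.
  x = 0: f_y(0, y) = 2*y + 4; vanishes at y ∈ {-2}. (0, -2): f_x = 0, f = 0 — SINGULAR.
  x = 1: f_y(1, y) = 2*y + 4; vanishes at y ∈ {-2}. (1, -2): f_x = -11 ≠ 0.
  x = 2: f_y(2, y) = 2*y + 4; vanishes at y ∈ {-2}. (2, -2): f_x = -40 ≠ 0.
  x = 3: f_y(3, y) = 2*y + 4; vanishes at y ∈ {-2}. (3, -2): f_x = -87 ≠ 0.
  x = 4: f_y(4, y) = 2*y + 4; vanishes at y ∈ {-2}. (4, -2): f_x = -152 ≠ 0.
Only singular point on the grid: (0, -2).
Classify: substitute x = 0 + u, y = -2 + v and expand: f = -3*u**3 - u**2 + v**2.
No constant or linear terms (consistent with a singular point). Quadratic part: -u**2 + v**2. Cubic part: -3*u**3.
The quadratic part v**2 - u**2 = (v − u)(v + u) splits into two distinct linear factors, so there are two distinct tangent lines y − -2 = ±(x − 0) — this is a node (ordinary double point).
Classification: node.


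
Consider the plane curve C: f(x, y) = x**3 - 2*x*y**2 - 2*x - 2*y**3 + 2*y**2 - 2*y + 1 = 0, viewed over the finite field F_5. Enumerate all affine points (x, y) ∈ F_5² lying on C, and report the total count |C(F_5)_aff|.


Affine F_5-points: {(1, 0), (1, 2), (1, 3), (2, 0), (4, 4)}; count = 5.

For each of the 25 pairs (x, y) ∈ F_5², evaluate f(x, y) mod 5. Record the zeros.
  x = 0: [0↦1, 1↦4, 2↦4, 3↦4, 4↦2]  zeros at y ∈ ∅
  x = 1: [0↦0, 1↦1, 2↦0, 3↦0, 4↦4]  zeros at y ∈ {0, 2, 3}
  x = 2: [0↦0, 1↦4, 2↦2, 3↦2, 4↦2]  zeros at y ∈ {0}
  x = 3: [0↦2, 1↦4, 2↦1, 3↦1, 4↦2]  zeros at y ∈ ∅
  x = 4: [0↦2, 1↦2, 2↦3, 3↦3, 4↦0]  zeros at y ∈ {4}
Collecting zeros: affine points = {(1, 0), (1, 2), (1, 3), (2, 0), (4, 4)}.
Total count |C(F_5)_aff| = 5.
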